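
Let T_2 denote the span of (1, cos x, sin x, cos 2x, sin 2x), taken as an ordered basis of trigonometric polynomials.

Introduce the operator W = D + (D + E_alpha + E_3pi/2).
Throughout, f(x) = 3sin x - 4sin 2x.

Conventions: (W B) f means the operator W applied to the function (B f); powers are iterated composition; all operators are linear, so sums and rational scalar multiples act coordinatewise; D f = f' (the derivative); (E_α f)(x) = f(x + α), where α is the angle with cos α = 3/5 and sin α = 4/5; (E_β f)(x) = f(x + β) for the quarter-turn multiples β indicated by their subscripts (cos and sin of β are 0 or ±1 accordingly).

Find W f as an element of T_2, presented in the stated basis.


g(x) = (27/5)cos x + (9/5)sin x - (496/25)cos 2x + (128/25)sin 2x

D f = 3cos x - 8cos 2x
D f = 3cos x - 8cos 2x
E_alpha f = (12/5)cos x + (9/5)sin x - (96/25)cos 2x + (28/25)sin 2x
E_3pi/2 f = -3cos x + 4sin 2x
(D + E_alpha + E_3pi/2) f = (12/5)cos x + (9/5)sin x - (296/25)cos 2x + (128/25)sin 2x
(D + (D + E_alpha + E_3pi/2)) f = (27/5)cos x + (9/5)sin x - (496/25)cos 2x + (128/25)sin 2x


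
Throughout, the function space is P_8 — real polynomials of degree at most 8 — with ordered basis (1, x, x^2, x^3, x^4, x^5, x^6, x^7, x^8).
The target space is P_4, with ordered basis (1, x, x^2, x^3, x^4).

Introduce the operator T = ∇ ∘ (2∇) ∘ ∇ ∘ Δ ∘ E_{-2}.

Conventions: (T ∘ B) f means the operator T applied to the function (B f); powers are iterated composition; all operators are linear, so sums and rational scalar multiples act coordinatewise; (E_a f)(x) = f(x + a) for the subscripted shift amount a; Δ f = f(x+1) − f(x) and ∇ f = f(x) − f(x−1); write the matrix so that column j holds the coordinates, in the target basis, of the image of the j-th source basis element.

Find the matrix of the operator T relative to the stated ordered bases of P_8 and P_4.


the matrix is [[0, 0, 0, 0, 48, -720, 6720, -50400, 333648]; [0, 0, 0, 0, 0, 240, -4320, 47040, -403200]; [0, 0, 0, 0, 0, 0, 720, -15120, 188160]; [0, 0, 0, 0, 0, 0, 0, 1680, -40320]; [0, 0, 0, 0, 0, 0, 0, 0, 3360]] (rows listed top to bottom)

image of 1: 0
image of x: 0
image of x^2: 0
image of x^3: 0
image of x^4: 48
image of x^5: 240x - 720
image of x^6: 720x^2 - 4320x + 6720
image of x^7: 1680x^3 - 15120x^2 + 47040x - 50400
image of x^8: 3360x^4 - 40320x^3 + 188160x^2 - 403200x + 333648
each image's coordinates form column j of the matrix


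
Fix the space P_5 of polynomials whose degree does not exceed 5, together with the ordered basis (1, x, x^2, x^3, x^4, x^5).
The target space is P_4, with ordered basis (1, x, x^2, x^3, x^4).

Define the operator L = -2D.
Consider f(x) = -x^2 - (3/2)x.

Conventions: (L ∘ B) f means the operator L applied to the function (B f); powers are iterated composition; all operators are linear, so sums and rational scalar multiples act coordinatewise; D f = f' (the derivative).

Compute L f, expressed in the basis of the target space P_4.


the result is g(x) = 4x + 3

D f = -2x - 3/2
(-2D) f = 4x + 3


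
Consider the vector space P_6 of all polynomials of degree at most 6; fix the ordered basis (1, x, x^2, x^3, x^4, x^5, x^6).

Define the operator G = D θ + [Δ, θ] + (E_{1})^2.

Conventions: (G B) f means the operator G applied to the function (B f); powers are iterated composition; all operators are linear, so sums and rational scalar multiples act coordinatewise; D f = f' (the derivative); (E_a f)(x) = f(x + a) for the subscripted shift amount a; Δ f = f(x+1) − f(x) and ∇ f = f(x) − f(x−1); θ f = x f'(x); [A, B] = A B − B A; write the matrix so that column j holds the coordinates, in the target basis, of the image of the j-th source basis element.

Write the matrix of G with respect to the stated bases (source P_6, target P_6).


the matrix is [[1, 4, 6, 11, 20, 37, 70]; [0, 1, 10, 18, 44, 100, 222]; [0, 0, 1, 18, 36, 110, 300]; [0, 0, 0, 1, 28, 60, 220]; [0, 0, 0, 0, 1, 40, 90]; [0, 0, 0, 0, 0, 1, 54]; [0, 0, 0, 0, 0, 0, 1]] (rows listed top to bottom)

image of 1: 1
image of x: x + 4
image of x^2: x^2 + 10x + 6
image of x^3: x^3 + 18x^2 + 18x + 11
image of x^4: x^4 + 28x^3 + 36x^2 + 44x + 20
image of x^5: x^5 + 40x^4 + 60x^3 + 110x^2 + 100x + 37
image of x^6: x^6 + 54x^5 + 90x^4 + 220x^3 + 300x^2 + 222x + 70
each image's coordinates form column j of the matrix


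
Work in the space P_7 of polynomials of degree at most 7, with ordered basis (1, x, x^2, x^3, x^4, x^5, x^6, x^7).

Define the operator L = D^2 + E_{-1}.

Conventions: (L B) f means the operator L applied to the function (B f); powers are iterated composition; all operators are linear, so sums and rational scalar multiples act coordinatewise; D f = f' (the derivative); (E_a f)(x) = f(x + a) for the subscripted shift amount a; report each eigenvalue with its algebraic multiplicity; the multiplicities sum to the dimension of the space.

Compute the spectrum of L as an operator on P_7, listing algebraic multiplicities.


λ = 1 (multiplicity 8)

image of 1: 1
image of x: x - 1
image of x^2: x^2 - 2x + 3
image of x^3: x^3 - 3x^2 + 9x - 1
image of x^4: x^4 - 4x^3 + 18x^2 - 4x + 1
image of x^5: x^5 - 5x^4 + 30x^3 - 10x^2 + 5x - 1
image of x^6: x^6 - 6x^5 + 45x^4 - 20x^3 + 15x^2 - 6x + 1
image of x^7: x^7 - 7x^6 + 63x^5 - 35x^4 + 35x^3 - 21x^2 + 7x - 1
the matrix is upper triangular; its diagonal is (1, 1, 1, 1, 1, 1, 1, 1)
for a triangular matrix the eigenvalues are the diagonal entries, with algebraic multiplicity their repetition count


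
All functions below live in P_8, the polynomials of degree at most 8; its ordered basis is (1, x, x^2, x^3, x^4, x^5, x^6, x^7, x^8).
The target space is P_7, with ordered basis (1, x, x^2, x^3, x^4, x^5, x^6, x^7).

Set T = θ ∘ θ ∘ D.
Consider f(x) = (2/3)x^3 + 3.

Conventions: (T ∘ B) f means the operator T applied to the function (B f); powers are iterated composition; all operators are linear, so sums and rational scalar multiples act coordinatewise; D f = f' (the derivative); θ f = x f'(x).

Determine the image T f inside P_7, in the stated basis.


D f = 2x^2
θ D f = 4x^2
θ θ D f = 8x^2

g(x) = 8x^2


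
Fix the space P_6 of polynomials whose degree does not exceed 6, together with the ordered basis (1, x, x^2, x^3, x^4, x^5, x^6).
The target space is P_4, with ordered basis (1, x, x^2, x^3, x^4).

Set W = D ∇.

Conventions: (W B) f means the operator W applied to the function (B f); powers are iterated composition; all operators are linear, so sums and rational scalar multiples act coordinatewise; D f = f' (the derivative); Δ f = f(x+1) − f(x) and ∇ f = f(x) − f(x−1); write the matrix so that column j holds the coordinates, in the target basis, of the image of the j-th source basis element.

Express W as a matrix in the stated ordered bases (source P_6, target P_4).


the matrix is [[0, 0, 2, -3, 4, -5, 6]; [0, 0, 0, 6, -12, 20, -30]; [0, 0, 0, 0, 12, -30, 60]; [0, 0, 0, 0, 0, 20, -60]; [0, 0, 0, 0, 0, 0, 30]] (rows listed top to bottom)

image of 1: 0
image of x: 0
image of x^2: 2
image of x^3: 6x - 3
image of x^4: 12x^2 - 12x + 4
image of x^5: 20x^3 - 30x^2 + 20x - 5
image of x^6: 30x^4 - 60x^3 + 60x^2 - 30x + 6
each image's coordinates form column j of the matrix


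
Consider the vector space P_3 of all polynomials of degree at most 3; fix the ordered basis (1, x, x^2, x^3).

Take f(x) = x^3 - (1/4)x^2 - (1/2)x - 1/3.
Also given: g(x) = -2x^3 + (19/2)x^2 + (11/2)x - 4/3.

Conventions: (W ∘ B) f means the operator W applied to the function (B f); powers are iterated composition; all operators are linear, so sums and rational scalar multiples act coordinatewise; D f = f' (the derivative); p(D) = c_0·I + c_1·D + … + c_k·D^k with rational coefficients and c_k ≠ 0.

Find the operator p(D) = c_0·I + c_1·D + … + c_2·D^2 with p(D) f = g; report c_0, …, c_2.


p(D) = -2·I + 3·D + D^2, i.e. c_0 = -2, c_1 = 3, c_2 = 1

D^0 f = x^3 - (1/4)x^2 - (1/2)x - 1/3
D^1 f = 3x^2 - (1/2)x - 1/2
D^2 f = 6x - 1/2
matching coefficients of g against c_0 f + c_1 Df + … from the top degree down determines the c_i
solution: c_0 = -2, c_1 = 3, c_2 = 1


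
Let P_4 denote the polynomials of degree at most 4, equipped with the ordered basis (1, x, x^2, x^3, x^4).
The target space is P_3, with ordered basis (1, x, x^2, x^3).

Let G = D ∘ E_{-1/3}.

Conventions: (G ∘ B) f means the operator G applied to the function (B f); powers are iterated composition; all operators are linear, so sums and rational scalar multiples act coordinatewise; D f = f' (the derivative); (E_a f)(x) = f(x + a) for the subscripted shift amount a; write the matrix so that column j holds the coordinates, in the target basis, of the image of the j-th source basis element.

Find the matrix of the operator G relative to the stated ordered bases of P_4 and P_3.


the matrix is [[0, 1, -2/3, 1/3, -4/27]; [0, 0, 2, -2, 4/3]; [0, 0, 0, 3, -4]; [0, 0, 0, 0, 4]] (rows listed top to bottom)

image of 1: 0
image of x: 1
image of x^2: 2x - 2/3
image of x^3: 3x^2 - 2x + 1/3
image of x^4: 4x^3 - 4x^2 + (4/3)x - 4/27
each image's coordinates form column j of the matrix


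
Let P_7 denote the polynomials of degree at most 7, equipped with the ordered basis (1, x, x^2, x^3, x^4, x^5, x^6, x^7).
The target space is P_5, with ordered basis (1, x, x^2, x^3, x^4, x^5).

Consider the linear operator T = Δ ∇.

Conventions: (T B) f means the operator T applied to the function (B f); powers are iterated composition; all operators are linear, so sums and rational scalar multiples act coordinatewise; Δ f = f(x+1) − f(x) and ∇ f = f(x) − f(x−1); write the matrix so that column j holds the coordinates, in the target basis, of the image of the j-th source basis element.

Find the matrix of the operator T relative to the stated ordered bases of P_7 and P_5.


the matrix is [[0, 0, 2, 0, 2, 0, 2, 0]; [0, 0, 0, 6, 0, 10, 0, 14]; [0, 0, 0, 0, 12, 0, 30, 0]; [0, 0, 0, 0, 0, 20, 0, 70]; [0, 0, 0, 0, 0, 0, 30, 0]; [0, 0, 0, 0, 0, 0, 0, 42]] (rows listed top to bottom)

image of 1: 0
image of x: 0
image of x^2: 2
image of x^3: 6x
image of x^4: 12x^2 + 2
image of x^5: 20x^3 + 10x
image of x^6: 30x^4 + 30x^2 + 2
image of x^7: 42x^5 + 70x^3 + 14x
each image's coordinates form column j of the matrix


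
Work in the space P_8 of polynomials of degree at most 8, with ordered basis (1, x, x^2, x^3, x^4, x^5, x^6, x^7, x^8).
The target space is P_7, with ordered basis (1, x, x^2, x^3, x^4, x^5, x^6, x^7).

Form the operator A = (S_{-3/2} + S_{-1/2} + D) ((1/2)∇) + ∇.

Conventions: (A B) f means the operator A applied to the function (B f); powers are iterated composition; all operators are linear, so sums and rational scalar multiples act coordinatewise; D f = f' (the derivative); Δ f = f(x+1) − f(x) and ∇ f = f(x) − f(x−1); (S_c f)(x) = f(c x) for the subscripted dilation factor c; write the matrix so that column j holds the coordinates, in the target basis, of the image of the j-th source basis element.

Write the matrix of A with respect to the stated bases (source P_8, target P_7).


the matrix is [[0, 2, -1, 1/2, 0, -1/2, 1, -3/2, 2]; [0, 0, 0, 3, -6, 10, -15, 21, -28]; [0, 0, 0, 27/4, -15/2, 15/2, -15/4, -21/4, 21]; [0, 0, 0, 0, -3, 35/2, -45, 385/4, -182]; [0, 0, 0, 0, 0, 285/16, -615/16, 1155/16, -875/8]; [0, 0, 0, 0, 0, 0, -135/8, 1281/16, -483/2]; [0, 0, 0, 0, 0, 0, 0, 3003/64, -2555/16]; [0, 0, 0, 0, 0, 0, 0, 0, -483/8]] (rows listed top to bottom)

image of 1: 0
image of x: 2
image of x^2: -1
image of x^3: (27/4)x^2 + 3x + 1/2
image of x^4: -3x^3 - (15/2)x^2 - 6x
image of x^5: (285/16)x^4 + (35/2)x^3 + (15/2)x^2 + 10x - 1/2
image of x^6: -(135/8)x^5 - (615/16)x^4 - 45x^3 - (15/4)x^2 - 15x + 1
image of x^7: (3003/64)x^6 + (1281/16)x^5 + (1155/16)x^4 + (385/4)x^3 - (21/4)x^2 + 21x - 3/2
image of x^8: -(483/8)x^7 - (2555/16)x^6 - (483/2)x^5 - (875/8)x^4 - 182x^3 + 21x^2 - 28x + 2
each image's coordinates form column j of the matrix


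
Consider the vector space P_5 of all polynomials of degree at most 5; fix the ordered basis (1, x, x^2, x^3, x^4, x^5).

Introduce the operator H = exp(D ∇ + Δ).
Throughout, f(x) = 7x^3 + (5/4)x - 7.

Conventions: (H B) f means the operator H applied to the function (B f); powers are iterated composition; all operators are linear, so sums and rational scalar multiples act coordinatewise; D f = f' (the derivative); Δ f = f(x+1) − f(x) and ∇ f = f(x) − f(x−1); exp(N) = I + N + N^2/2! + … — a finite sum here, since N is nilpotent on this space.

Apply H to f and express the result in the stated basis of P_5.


order-1 term: 21x^2 + 63x - 51/4
order-2 term: 21x + 63
order-3 term: 7
the series for exp(D ∇ + Δ) f terminates at order 3
exp(D ∇ + Δ) f = 7x^3 + 21x^2 + (341/4)x + 201/4

the image equals g(x) = 7x^3 + 21x^2 + (341/4)x + 201/4


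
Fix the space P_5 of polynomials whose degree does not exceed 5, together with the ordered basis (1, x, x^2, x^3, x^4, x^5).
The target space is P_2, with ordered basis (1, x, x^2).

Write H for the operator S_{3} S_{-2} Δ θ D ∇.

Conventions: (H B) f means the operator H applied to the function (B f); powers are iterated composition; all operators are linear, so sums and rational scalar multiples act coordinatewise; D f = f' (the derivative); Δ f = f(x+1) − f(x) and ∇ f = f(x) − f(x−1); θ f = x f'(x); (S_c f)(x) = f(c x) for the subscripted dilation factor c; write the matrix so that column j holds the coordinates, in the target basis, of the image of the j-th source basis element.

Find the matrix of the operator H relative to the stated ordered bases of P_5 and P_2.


the matrix is [[0, 0, 0, 6, 12, 20]; [0, 0, 0, 0, -288, -360]; [0, 0, 0, 0, 0, 6480]] (rows listed top to bottom)

image of 1: 0
image of x: 0
image of x^2: 0
image of x^3: 6
image of x^4: -288x + 12
image of x^5: 6480x^2 - 360x + 20
each image's coordinates form column j of the matrix


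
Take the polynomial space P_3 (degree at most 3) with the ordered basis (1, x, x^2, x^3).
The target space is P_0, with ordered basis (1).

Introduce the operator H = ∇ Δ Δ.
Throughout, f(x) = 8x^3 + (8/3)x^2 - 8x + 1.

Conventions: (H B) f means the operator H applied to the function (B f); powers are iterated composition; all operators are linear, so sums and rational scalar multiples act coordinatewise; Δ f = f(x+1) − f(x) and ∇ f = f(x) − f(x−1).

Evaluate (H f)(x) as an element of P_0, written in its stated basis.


the result is g(x) = 48

Δ f = 24x^2 + (88/3)x + 8/3
Δ Δ f = 48x + 160/3
∇ Δ Δ f = 48


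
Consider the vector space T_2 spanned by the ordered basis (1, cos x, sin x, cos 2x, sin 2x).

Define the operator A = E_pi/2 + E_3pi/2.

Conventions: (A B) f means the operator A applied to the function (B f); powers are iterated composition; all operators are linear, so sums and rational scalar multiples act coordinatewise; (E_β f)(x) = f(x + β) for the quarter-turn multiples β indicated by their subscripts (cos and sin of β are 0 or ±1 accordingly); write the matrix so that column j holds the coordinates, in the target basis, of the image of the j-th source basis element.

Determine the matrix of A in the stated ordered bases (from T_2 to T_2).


the matrix is [[2, 0, 0, 0, 0]; [0, 0, 0, 0, 0]; [0, 0, 0, 0, 0]; [0, 0, 0, -2, 0]; [0, 0, 0, 0, -2]] (rows listed top to bottom)

image of 1: 2
image of cos x: 0
image of sin x: 0
image of cos 2x: -2cos 2x
image of sin 2x: -2sin 2x
each image's coordinates form column j of the matrix


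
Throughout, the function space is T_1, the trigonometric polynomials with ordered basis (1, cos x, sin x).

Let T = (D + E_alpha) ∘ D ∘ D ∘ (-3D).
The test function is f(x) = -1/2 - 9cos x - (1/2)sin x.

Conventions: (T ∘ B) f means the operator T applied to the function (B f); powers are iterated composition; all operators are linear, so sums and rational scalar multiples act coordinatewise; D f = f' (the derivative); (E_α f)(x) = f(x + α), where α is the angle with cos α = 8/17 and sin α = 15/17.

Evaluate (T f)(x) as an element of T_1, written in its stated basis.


D f = -(1/2)cos x + 9sin x
(-3D) f = (3/2)cos x - 27sin x
D (-3D) f = -27cos x - (3/2)sin x
D (D ∘ (-3D)) f = -(3/2)cos x + 27sin x
D D (D ∘ (-3D)) f = 27cos x + (3/2)sin x
E_alpha D (D ∘ (-3D)) f = (393/17)cos x + (477/34)sin x
(D + E_alpha) D (D ∘ (-3D)) f = (852/17)cos x + (264/17)sin x

the result is g(x) = (852/17)cos x + (264/17)sin x


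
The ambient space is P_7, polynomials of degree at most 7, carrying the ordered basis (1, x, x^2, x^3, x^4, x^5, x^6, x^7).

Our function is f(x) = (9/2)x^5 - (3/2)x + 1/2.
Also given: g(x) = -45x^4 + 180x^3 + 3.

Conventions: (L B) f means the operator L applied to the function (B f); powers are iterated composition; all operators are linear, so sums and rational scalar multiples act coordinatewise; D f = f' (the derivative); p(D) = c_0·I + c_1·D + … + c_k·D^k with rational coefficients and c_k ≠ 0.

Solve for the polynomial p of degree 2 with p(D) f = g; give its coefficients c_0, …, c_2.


D^0 f = (9/2)x^5 - (3/2)x + 1/2
D^1 f = (45/2)x^4 - 3/2
D^2 f = 90x^3
matching coefficients of g against c_0 f + c_1 Df + … from the top degree down determines the c_i
solution: c_0 = 0, c_1 = -2, c_2 = 2

c_0 = 0, c_1 = -2, c_2 = 2


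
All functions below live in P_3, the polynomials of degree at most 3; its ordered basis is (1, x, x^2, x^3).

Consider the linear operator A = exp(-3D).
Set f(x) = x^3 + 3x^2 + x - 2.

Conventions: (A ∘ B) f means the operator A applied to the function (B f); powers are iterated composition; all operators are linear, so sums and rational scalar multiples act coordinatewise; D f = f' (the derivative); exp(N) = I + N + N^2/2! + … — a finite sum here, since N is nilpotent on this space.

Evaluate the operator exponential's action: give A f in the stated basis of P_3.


order-1 term: -9x^2 - 18x - 3
order-2 term: 27x + 27
order-3 term: -27
the series for exp(-3D) f terminates at order 3
exp(-3D) f = x^3 - 6x^2 + 10x - 5

the result is g(x) = x^3 - 6x^2 + 10x - 5


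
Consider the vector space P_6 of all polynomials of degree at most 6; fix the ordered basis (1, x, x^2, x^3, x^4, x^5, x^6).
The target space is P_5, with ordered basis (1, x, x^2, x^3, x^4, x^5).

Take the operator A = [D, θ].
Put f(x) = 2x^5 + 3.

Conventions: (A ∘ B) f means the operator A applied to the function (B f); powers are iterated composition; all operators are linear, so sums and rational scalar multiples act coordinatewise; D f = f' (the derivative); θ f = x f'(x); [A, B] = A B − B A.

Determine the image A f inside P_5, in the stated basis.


the image equals g(x) = 10x^4

θ f = 10x^5
D θ f = 50x^4
D f = 10x^4
θ D f = 40x^4
[D, θ] f = 10x^4


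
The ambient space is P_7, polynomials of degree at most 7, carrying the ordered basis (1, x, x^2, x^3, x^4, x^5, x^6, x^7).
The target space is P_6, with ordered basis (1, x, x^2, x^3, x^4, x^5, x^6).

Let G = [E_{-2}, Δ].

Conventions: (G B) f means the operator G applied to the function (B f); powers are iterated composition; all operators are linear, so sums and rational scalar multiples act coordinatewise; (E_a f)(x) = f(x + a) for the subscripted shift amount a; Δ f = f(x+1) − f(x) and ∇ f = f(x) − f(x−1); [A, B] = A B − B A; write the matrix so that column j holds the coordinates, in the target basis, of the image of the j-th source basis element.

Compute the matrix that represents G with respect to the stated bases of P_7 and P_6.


the matrix is [[0, 0, 0, 0, 0, 0, 0, 0]; [0, 0, 0, 0, 0, 0, 0, 0]; [0, 0, 0, 0, 0, 0, 0, 0]; [0, 0, 0, 0, 0, 0, 0, 0]; [0, 0, 0, 0, 0, 0, 0, 0]; [0, 0, 0, 0, 0, 0, 0, 0]; [0, 0, 0, 0, 0, 0, 0, 0]] (rows listed top to bottom)

image of 1: 0
image of x: 0
image of x^2: 0
image of x^3: 0
image of x^4: 0
image of x^5: 0
image of x^6: 0
image of x^7: 0
each image's coordinates form column j of the matrix


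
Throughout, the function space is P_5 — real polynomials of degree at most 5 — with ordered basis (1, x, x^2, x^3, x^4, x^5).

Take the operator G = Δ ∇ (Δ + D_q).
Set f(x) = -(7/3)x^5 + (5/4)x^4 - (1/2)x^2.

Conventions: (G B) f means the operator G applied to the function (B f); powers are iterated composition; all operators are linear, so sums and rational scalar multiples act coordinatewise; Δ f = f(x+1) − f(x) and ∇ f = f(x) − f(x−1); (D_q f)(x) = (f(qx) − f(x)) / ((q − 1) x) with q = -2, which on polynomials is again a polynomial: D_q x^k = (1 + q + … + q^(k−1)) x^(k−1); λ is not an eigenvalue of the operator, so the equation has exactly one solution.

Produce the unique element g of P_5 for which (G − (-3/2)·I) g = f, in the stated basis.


write g with unknown coordinates in the stated basis and equate coefficients in (G − (-3/2)·I) g = f
solving from the highest basis element down gives g = -(14/9)x^5 + (5/6)x^4 + (1789/9)x^2 + (590/9)x + 1276/27
check: G g = -(896/3)x^2 - (295/3)x - 638/9
so G g − (-3/2)·g = -(7/3)x^5 + (5/4)x^4 - (1/2)x^2 = f ✓

the image equals g(x) = -(14/9)x^5 + (5/6)x^4 + (1789/9)x^2 + (590/9)x + 1276/27


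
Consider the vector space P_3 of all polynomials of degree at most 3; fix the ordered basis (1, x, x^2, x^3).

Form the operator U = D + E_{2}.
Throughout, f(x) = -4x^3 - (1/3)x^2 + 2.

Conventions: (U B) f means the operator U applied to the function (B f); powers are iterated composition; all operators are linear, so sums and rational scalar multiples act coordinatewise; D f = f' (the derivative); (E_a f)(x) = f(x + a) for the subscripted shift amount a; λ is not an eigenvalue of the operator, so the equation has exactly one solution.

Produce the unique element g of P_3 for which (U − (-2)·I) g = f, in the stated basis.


write g with unknown coordinates in the stated basis and equate coefficients in (U − (-2)·I) g = f
solving from the highest basis element down gives g = -(4/3)x^3 + (35/9)x^2 - (22/9)x + 40/27
check: U g = -(4/3)x^3 - (73/9)x^2 + (44/9)x - 26/27
so U g − (-2)·g = -4x^3 - (1/3)x^2 + 2 = f ✓

g(x) = -(4/3)x^3 + (35/9)x^2 - (22/9)x + 40/27


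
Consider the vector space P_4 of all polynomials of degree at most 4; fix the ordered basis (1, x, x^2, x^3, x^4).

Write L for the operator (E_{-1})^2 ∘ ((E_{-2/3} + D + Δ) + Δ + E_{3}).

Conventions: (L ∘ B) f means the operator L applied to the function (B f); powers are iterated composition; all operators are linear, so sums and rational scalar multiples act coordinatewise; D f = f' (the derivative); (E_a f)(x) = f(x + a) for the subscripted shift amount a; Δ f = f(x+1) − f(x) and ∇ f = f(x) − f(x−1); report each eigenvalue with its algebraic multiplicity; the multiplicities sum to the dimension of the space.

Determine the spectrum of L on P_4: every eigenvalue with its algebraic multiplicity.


image of 1: 2
image of x: 2x + 4/3
image of x^2: 2x^2 + (8/3)x - 17/9
image of x^3: 2x^3 + 4x^2 - (17/3)x + 217/27
image of x^4: 2x^4 + (16/3)x^3 - (34/3)x^2 + (868/27)x - 845/81
the matrix is upper triangular; its diagonal is (2, 2, 2, 2, 2)
for a triangular matrix the eigenvalues are the diagonal entries, with algebraic multiplicity their repetition count

λ = 2 (multiplicity 5)


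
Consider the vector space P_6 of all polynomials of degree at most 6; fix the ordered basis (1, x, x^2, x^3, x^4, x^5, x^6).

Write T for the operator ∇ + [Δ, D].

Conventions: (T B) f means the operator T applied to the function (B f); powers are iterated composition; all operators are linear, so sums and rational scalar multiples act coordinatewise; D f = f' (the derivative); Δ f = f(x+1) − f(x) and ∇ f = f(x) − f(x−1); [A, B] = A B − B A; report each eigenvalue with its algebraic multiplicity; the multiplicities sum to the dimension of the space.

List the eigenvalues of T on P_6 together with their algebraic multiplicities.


λ = 0 (multiplicity 7)

image of 1: 0
image of x: 1
image of x^2: 2x - 1
image of x^3: 3x^2 - 3x + 1
image of x^4: 4x^3 - 6x^2 + 4x - 1
image of x^5: 5x^4 - 10x^3 + 10x^2 - 5x + 1
image of x^6: 6x^5 - 15x^4 + 20x^3 - 15x^2 + 6x - 1
the matrix is upper triangular; its diagonal is (0, 0, 0, 0, 0, 0, 0)
for a triangular matrix the eigenvalues are the diagonal entries, with algebraic multiplicity their repetition count


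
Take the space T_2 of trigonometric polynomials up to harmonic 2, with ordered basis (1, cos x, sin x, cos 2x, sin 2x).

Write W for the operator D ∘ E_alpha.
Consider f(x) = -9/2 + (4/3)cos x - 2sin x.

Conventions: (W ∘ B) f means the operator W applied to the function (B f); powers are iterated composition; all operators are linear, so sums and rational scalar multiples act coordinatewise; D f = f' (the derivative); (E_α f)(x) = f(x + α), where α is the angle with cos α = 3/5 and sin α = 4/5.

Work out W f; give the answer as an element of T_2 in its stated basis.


E_alpha f = -9/2 - (4/5)cos x - (34/15)sin x
D E_alpha f = -(34/15)cos x + (4/5)sin x

the result is g(x) = -(34/15)cos x + (4/5)sin x


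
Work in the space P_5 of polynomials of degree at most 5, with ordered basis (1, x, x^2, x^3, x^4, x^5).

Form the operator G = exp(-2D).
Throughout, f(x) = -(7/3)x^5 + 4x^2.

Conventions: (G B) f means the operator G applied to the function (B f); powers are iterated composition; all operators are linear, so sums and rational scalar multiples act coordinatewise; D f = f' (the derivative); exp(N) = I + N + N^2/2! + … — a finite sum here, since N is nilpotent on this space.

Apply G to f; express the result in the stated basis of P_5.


the image equals g(x) = -(7/3)x^5 + (70/3)x^4 - (280/3)x^3 + (572/3)x^2 - (608/3)x + 272/3

order-1 term: (70/3)x^4 - 16x
order-2 term: -(280/3)x^3 + 16
order-3 term: (560/3)x^2
order-4 term: -(560/3)x
order-5 term: 224/3
the series for exp(-2D) f terminates at order 5
exp(-2D) f = -(7/3)x^5 + (70/3)x^4 - (280/3)x^3 + (572/3)x^2 - (608/3)x + 272/3


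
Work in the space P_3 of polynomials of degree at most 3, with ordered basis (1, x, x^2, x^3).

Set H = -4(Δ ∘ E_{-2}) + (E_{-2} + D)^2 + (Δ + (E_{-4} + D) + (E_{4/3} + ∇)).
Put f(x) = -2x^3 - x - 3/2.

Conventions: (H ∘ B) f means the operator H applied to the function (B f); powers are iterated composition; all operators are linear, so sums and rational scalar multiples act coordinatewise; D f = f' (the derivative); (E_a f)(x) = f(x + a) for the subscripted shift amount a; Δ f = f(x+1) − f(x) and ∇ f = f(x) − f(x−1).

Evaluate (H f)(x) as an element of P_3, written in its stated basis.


E_{-2} f = -2x^3 + 12x^2 - 25x + 33/2
Δ E_{-2} f = -6x^2 + 18x - 15
(-4(Δ ∘ E_{-2})) f = 24x^2 - 72x + 60
E_{-2} f = -2x^3 + 12x^2 - 25x + 33/2
D f = -6x^2 - 1
(E_{-2} + D) f = -2x^3 + 6x^2 - 25x + 31/2
E_{-2} (E_{-2} + D) f = -2x^3 + 18x^2 - 73x + 211/2
D (E_{-2} + D) f = -6x^2 + 12x - 25
(E_{-2} + D) (E_{-2} + D) f = -2x^3 + 12x^2 - 61x + 161/2
Δ f = -6x^2 - 6x - 3
E_{-4} f = -2x^3 + 24x^2 - 97x + 261/2
D f = -6x^2 - 1
(E_{-4} + D) f = -2x^3 + 18x^2 - 97x + 259/2
E_{4/3} f = -2x^3 - 8x^2 - (35/3)x - 409/54
∇ f = -6x^2 + 6x - 3
(E_{4/3} + ∇) f = -2x^3 - 14x^2 - (17/3)x - 571/54
(Δ + (E_{-4} + D) + (E_{4/3} + ∇)) f = -4x^3 - 2x^2 - (326/3)x + 3130/27
(-4(Δ ∘ E_{-2}) + (E_{-2} + D)^2 + (Δ + (E_{-4} + D) + (E_{4/3} + ∇))) f = -6x^3 + 34x^2 - (725/3)x + 13847/54

the image equals g(x) = -6x^3 + 34x^2 - (725/3)x + 13847/54


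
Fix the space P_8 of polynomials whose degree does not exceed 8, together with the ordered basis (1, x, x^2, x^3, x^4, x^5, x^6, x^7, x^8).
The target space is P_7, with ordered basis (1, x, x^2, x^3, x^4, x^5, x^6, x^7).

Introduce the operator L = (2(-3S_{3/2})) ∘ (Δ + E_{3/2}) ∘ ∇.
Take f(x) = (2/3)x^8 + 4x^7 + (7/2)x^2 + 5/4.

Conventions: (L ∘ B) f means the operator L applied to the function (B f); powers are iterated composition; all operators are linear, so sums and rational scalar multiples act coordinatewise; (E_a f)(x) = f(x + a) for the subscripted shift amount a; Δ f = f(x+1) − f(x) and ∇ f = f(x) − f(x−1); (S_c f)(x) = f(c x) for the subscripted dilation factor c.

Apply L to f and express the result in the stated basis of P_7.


the image equals g(x) = -(2187/4)x^7 - (56133/8)x^6 - (83349/4)x^5 - (189945/8)x^4 - (102249/4)x^3 - (95571/8)x^2 - (17013/4)x - 4835/8

∇ f = (16/3)x^7 + (28/3)x^6 - (140/3)x^5 + (280/3)x^4 - (308/3)x^3 + (196/3)x^2 - (47/3)x - 1/6
Δ ∇ f = (112/3)x^6 + 168x^5 + (280/3)x^4 + 280x^3 + (112/3)x^2 + 56x + 25/3
E_{3/2} ∇ f = (16/3)x^7 + (196/3)x^6 + (868/3)x^5 + (2065/3)x^4 + (2947/3)x^3 + (10171/12)x^2 + (4999/12)x + 4435/48
(Δ + E_{3/2}) ∇ f = (16/3)x^7 + (308/3)x^6 + (1372/3)x^5 + (2345/3)x^4 + (3787/3)x^3 + (10619/12)x^2 + (5671/12)x + 4835/48
S_{3/2} (Δ + E_{3/2}) ∇ f = (729/8)x^7 + (18711/16)x^6 + (27783/8)x^5 + (63315/16)x^4 + (34083/8)x^3 + (31857/16)x^2 + (5671/8)x + 4835/48
(-3S_{3/2}) (Δ + E_{3/2}) ∇ f = -(2187/8)x^7 - (56133/16)x^6 - (83349/8)x^5 - (189945/16)x^4 - (102249/8)x^3 - (95571/16)x^2 - (17013/8)x - 4835/16
(2(-3S_{3/2})) (Δ + E_{3/2}) ∇ f = -(2187/4)x^7 - (56133/8)x^6 - (83349/4)x^5 - (189945/8)x^4 - (102249/4)x^3 - (95571/8)x^2 - (17013/4)x - 4835/8


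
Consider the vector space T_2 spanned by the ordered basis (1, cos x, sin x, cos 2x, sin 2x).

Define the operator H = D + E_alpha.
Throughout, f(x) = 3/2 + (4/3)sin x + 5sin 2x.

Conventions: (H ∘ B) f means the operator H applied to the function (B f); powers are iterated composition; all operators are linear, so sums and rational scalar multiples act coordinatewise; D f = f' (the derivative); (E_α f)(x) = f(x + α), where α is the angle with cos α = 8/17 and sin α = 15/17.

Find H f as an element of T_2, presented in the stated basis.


the result is g(x) = 3/2 + (128/51)cos x + (32/51)sin x + (4090/289)cos 2x - (805/289)sin 2x

D f = (4/3)cos x + 10cos 2x
E_alpha f = 3/2 + (20/17)cos x + (32/51)sin x + (1200/289)cos 2x - (805/289)sin 2x
(D + E_alpha) f = 3/2 + (128/51)cos x + (32/51)sin x + (4090/289)cos 2x - (805/289)sin 2x


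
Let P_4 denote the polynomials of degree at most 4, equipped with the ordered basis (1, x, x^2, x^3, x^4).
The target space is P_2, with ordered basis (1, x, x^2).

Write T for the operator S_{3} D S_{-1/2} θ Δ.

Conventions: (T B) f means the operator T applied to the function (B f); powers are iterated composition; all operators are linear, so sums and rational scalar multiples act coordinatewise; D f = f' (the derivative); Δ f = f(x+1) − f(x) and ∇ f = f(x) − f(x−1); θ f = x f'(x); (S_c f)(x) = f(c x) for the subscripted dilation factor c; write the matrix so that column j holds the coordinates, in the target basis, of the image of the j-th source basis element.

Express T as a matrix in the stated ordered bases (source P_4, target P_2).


the matrix is [[0, 0, -1, -3/2, -2]; [0, 0, 0, 9, 18]; [0, 0, 0, 0, -81/2]] (rows listed top to bottom)

image of 1: 0
image of x: 0
image of x^2: -1
image of x^3: 9x - 3/2
image of x^4: -(81/2)x^2 + 18x - 2
each image's coordinates form column j of the matrix


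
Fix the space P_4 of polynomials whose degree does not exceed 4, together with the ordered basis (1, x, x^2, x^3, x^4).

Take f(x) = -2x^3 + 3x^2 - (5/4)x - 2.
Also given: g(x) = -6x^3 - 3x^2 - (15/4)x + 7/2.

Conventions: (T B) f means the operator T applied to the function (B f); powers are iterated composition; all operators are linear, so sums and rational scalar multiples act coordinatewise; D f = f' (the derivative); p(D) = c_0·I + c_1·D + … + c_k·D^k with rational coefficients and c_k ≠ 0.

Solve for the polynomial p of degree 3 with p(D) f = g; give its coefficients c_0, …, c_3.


D^0 f = -2x^3 + 3x^2 - (5/4)x - 2
D^1 f = -6x^2 + 6x - 5/4
D^2 f = -12x + 6
D^3 f = -12
matching coefficients of g against c_0 f + c_1 Df + … from the top degree down determines the c_i
solution: c_0 = 3, c_1 = 2, c_2 = 1, c_3 = -1/2

p(D) = 3·I + 2·D + D^2 − (1/2)·D^3, i.e. c_0 = 3, c_1 = 2, c_2 = 1, c_3 = -1/2


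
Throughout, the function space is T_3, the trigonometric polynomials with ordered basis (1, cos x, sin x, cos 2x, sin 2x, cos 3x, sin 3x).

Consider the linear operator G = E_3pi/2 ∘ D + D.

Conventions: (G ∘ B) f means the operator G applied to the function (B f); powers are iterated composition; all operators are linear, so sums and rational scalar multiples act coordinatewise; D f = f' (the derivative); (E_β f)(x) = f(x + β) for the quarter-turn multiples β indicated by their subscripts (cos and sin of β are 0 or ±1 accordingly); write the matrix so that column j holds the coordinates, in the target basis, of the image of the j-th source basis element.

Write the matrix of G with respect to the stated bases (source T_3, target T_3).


image of 1: 0
image of cos x: cos x - sin x
image of sin x: cos x + sin x
image of cos 2x: 0
image of sin 2x: 0
image of cos 3x: -3cos 3x - 3sin 3x
image of sin 3x: 3cos 3x - 3sin 3x
each image's coordinates form column j of the matrix

the matrix is [[0, 0, 0, 0, 0, 0, 0]; [0, 1, 1, 0, 0, 0, 0]; [0, -1, 1, 0, 0, 0, 0]; [0, 0, 0, 0, 0, 0, 0]; [0, 0, 0, 0, 0, 0, 0]; [0, 0, 0, 0, 0, -3, 3]; [0, 0, 0, 0, 0, -3, -3]] (rows listed top to bottom)


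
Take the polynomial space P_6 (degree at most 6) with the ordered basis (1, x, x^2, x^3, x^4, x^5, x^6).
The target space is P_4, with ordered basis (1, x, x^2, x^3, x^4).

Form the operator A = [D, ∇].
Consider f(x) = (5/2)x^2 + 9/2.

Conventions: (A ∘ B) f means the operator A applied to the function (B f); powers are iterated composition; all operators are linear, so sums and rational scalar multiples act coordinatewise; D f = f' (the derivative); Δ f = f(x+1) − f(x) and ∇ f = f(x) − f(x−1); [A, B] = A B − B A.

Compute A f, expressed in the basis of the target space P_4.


∇ f = 5x - 5/2
D ∇ f = 5
D f = 5x
∇ D f = 5
[D, ∇] f = 0

the result is g(x) = 0


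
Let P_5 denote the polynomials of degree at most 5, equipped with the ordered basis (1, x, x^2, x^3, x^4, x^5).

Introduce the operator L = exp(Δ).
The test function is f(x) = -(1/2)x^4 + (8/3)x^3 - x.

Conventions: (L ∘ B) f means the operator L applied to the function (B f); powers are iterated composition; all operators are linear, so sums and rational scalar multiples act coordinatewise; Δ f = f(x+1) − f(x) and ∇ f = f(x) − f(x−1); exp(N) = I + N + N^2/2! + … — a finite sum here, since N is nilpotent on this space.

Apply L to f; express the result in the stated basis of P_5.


the image equals g(x) = -(1/2)x^4 + (2/3)x^3 + 2x^2 + 5x + 29/6

order-1 term: -2x^3 + 5x^2 + 6x + 7/6
order-2 term: -3x^2 + 2x + 9/2
order-3 term: -2x - 1/3
order-4 term: -1/2
the series for exp(Δ) f terminates at order 4
exp(Δ) f = -(1/2)x^4 + (2/3)x^3 + 2x^2 + 5x + 29/6


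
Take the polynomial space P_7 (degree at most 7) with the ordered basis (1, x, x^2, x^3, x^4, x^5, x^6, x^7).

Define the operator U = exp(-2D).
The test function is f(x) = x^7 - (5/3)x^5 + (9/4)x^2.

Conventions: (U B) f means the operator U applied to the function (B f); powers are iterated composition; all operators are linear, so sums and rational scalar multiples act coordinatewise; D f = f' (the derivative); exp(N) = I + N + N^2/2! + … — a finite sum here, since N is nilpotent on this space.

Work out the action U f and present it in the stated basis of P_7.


order-1 term: -14x^6 + (50/3)x^4 - 9x
order-2 term: 84x^5 - (200/3)x^3 + 9
order-3 term: -280x^4 + (400/3)x^2
order-4 term: 560x^3 - (400/3)x
order-5 term: -672x^2 + 160/3
order-6 term: 448x
order-7 term: -128
the series for exp(-2D) f terminates at order 7
exp(-2D) f = x^7 - 14x^6 + (247/3)x^5 - (790/3)x^4 + (1480/3)x^3 - (6437/12)x^2 + (917/3)x - 197/3

the result is g(x) = x^7 - 14x^6 + (247/3)x^5 - (790/3)x^4 + (1480/3)x^3 - (6437/12)x^2 + (917/3)x - 197/3


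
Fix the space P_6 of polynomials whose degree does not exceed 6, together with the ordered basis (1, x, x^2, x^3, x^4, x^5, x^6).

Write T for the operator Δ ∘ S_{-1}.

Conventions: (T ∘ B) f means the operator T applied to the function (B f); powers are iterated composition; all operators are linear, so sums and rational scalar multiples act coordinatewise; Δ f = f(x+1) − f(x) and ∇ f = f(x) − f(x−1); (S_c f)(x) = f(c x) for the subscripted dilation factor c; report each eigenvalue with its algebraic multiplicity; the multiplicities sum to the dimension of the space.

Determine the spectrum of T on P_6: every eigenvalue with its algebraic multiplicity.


λ = 0 (multiplicity 7)

image of 1: 0
image of x: -1
image of x^2: 2x + 1
image of x^3: -3x^2 - 3x - 1
image of x^4: 4x^3 + 6x^2 + 4x + 1
image of x^5: -5x^4 - 10x^3 - 10x^2 - 5x - 1
image of x^6: 6x^5 + 15x^4 + 20x^3 + 15x^2 + 6x + 1
the matrix is upper triangular; its diagonal is (0, 0, 0, 0, 0, 0, 0)
for a triangular matrix the eigenvalues are the diagonal entries, with algebraic multiplicity their repetition count


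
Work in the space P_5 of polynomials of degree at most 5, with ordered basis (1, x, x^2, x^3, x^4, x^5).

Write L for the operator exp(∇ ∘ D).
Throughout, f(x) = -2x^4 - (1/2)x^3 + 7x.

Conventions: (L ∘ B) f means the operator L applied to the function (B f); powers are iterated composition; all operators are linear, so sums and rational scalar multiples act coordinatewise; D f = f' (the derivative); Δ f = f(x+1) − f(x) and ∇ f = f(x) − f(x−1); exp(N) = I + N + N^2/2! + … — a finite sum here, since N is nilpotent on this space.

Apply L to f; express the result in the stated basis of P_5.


the result is g(x) = -2x^4 - (1/2)x^3 - 24x^2 + 28x - 61/2

order-1 term: -24x^2 + 21x - 13/2
order-2 term: -24
the series for exp(∇ ∘ D) f terminates at order 2
exp(∇ ∘ D) f = -2x^4 - (1/2)x^3 - 24x^2 + 28x - 61/2


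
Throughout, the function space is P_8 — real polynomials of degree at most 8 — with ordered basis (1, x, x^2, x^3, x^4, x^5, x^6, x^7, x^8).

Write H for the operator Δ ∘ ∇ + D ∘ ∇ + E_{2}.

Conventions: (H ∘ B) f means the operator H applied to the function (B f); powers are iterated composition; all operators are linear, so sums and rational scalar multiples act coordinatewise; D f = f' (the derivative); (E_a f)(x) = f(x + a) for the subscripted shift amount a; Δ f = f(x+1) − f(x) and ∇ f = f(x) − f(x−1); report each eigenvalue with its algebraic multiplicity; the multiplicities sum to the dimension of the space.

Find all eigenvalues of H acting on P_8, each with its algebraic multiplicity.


image of 1: 1
image of x: x + 2
image of x^2: x^2 + 4x + 8
image of x^3: x^3 + 6x^2 + 24x + 5
image of x^4: x^4 + 8x^3 + 48x^2 + 20x + 22
image of x^5: x^5 + 10x^4 + 80x^3 + 50x^2 + 110x + 27
image of x^6: x^6 + 12x^5 + 120x^4 + 100x^3 + 330x^2 + 162x + 72
image of x^7: x^7 + 14x^6 + 168x^5 + 175x^4 + 770x^3 + 567x^2 + 504x + 121
image of x^8: x^8 + 16x^7 + 224x^6 + 280x^5 + 1540x^4 + 1512x^3 + 2016x^2 + 968x + 266
the matrix is upper triangular; its diagonal is (1, 1, 1, 1, 1, 1, 1, 1, 1)
for a triangular matrix the eigenvalues are the diagonal entries, with algebraic multiplicity their repetition count

λ = 1 (multiplicity 9)


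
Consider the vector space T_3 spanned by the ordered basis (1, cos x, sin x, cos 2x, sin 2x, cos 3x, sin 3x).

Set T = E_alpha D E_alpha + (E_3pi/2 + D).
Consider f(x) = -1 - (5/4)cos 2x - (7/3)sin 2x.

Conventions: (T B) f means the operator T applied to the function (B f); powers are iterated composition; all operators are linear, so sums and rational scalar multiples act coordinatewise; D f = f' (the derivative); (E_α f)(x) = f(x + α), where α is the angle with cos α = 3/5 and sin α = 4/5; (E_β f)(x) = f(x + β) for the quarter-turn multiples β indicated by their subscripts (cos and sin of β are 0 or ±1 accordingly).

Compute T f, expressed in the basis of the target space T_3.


g(x) = -1 - (6193/7500)cos 2x + (406/1875)sin 2x

E_alpha f = -1 - (189/100)cos 2x + (139/75)sin 2x
D E_alpha f = (278/75)cos 2x + (189/50)sin 2x
E_alpha D E_alpha f = (4858/1875)cos 2x - (5771/1250)sin 2x
E_3pi/2 f = -1 + (5/4)cos 2x + (7/3)sin 2x
D f = -(14/3)cos 2x + (5/2)sin 2x
(E_3pi/2 + D) f = -1 - (41/12)cos 2x + (29/6)sin 2x
(E_alpha D E_alpha + (E_3pi/2 + D)) f = -1 - (6193/7500)cos 2x + (406/1875)sin 2x


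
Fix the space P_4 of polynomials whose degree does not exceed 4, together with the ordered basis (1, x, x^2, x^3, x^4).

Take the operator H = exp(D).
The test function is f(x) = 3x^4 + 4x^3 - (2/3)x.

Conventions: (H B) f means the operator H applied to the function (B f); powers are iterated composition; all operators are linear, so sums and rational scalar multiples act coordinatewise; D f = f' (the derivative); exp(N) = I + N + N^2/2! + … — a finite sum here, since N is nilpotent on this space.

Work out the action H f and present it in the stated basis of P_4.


g(x) = 3x^4 + 16x^3 + 30x^2 + (70/3)x + 19/3

order-1 term: 12x^3 + 12x^2 - 2/3
order-2 term: 18x^2 + 12x
order-3 term: 12x + 4
order-4 term: 3
the series for exp(D) f terminates at order 4
exp(D) f = 3x^4 + 16x^3 + 30x^2 + (70/3)x + 19/3
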